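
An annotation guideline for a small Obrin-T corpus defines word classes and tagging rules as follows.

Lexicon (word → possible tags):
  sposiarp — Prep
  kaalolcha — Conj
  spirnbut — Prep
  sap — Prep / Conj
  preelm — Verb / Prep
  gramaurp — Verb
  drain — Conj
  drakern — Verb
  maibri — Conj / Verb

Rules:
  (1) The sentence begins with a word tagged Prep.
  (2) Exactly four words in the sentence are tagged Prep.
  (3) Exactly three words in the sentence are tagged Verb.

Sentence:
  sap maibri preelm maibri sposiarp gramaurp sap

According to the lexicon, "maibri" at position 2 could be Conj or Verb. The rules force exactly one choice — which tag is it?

Candidates per position — 1:sap {Prep,Conj}; 2:maibri {Conj,Verb}; 3:preelm {Verb,Prep}; 4:maibri {Conj,Verb}; 5:sposiarp {Prep}; 6:gramaurp {Verb}; 7:sap {Prep,Conj}.
Position 1: Conj is ruled out by rule 1; that leaves Prep.
Position 3: Verb is ruled out by rule 2; that leaves Prep.
Position 4: Conj is ruled out by rule 3; that leaves Verb.
Position 7: Conj is ruled out by rule 2; that leaves Prep.
Position 2: Conj is ruled out by rule 3; that leaves Verb.
The unique satisfying tagging is: Prep Verb Prep Verb Prep Verb Prep.
Rule-by-rule: rule 1 ok; rule 2 ok; rule 3 ok.

Verb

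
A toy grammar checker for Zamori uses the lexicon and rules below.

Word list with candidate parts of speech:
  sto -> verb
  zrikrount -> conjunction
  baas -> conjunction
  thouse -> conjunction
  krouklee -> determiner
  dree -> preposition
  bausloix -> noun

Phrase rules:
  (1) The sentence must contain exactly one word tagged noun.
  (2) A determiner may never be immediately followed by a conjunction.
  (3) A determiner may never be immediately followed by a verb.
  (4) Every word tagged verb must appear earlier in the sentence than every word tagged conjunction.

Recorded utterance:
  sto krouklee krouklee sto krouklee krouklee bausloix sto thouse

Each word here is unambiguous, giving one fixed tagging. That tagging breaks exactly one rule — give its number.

3

Fixed tagging: verb determiner determiner verb determiner determiner noun verb conjunction.
Applying the rules: R1 pass, R2 pass, R3 fail, R4 pass.
Only rule 3 fails.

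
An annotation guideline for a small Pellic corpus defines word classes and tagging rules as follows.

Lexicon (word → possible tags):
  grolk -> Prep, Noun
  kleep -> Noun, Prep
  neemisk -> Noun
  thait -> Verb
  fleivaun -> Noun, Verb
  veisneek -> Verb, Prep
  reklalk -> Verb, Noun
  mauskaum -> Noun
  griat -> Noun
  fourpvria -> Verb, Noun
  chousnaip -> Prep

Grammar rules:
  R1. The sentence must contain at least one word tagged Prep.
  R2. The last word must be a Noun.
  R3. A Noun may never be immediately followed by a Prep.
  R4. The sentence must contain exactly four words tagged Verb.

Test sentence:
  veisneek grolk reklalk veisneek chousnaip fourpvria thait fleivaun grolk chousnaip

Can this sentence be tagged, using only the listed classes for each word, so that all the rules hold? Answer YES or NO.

NO

Candidates per position — 1:veisneek {Verb,Prep}; 2:grolk {Prep,Noun}; 3:reklalk {Verb,Noun}; 4:veisneek {Verb,Prep}; 5:chousnaip {Prep}; 6:fourpvria {Verb,Noun}; 7:thait {Verb}; 8:fleivaun {Noun,Verb}; 9:grolk {Prep,Noun}; 10:chousnaip {Prep}.
Rule 2 cannot be satisfied by any choice of tags from the lexicon.
So there is no consistent tagging.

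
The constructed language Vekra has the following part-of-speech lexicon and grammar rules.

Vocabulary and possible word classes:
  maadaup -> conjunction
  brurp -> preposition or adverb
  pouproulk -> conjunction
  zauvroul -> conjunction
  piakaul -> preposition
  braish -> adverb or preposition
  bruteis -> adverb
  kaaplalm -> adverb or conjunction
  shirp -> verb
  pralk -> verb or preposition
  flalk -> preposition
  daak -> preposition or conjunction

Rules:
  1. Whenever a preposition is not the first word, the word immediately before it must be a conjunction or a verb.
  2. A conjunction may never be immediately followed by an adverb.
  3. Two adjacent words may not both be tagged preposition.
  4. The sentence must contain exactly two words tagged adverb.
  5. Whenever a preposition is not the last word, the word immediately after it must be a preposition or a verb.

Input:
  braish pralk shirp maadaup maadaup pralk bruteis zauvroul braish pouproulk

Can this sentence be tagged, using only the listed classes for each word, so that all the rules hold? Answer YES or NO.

Candidates per position — 1:braish {adverb,preposition}; 2:pralk {verb,preposition}; 3:shirp {verb}; 4:maadaup {conjunction}; 5:maadaup {conjunction}; 6:pralk {verb,preposition}; 7:bruteis {adverb}; 8:zauvroul {conjunction}; 9:braish {adverb,preposition}; 10:pouproulk {conjunction}.
Every candidate sequence violates at least one rule; no consistent tagging exists.

NO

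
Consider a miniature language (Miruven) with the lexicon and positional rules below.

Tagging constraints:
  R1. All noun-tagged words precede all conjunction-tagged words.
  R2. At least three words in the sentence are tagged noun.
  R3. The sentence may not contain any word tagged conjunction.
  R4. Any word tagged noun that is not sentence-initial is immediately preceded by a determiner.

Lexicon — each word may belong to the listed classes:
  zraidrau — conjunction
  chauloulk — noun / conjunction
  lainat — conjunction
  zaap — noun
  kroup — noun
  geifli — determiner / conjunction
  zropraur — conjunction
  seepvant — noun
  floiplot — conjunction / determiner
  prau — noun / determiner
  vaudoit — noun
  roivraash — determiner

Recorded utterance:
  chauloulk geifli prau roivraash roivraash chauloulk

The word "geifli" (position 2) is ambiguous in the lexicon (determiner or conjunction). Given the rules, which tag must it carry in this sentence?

Candidates per position — 1:chauloulk {noun,conjunction}; 2:geifli {determiner,conjunction}; 3:prau {noun,determiner}; 4:roivraash {determiner}; 5:roivraash {determiner}; 6:chauloulk {noun,conjunction}.
Word 1 cannot be conjunction — rule 2 would then fail for every completion. It is noun.
Word 2 cannot be conjunction — rule 3 would then fail for every completion. It is determiner.
Word 3 cannot be determiner — rule 2 would then fail for every completion. It is noun.
Word 6 cannot be conjunction — rule 2 would then fail for every completion. It is noun.
The only consistent sequence is: noun determiner noun determiner determiner noun.
Checking: rule 1 satisfied; rule 2 satisfied; rule 3 satisfied; rule 4 satisfied.

determiner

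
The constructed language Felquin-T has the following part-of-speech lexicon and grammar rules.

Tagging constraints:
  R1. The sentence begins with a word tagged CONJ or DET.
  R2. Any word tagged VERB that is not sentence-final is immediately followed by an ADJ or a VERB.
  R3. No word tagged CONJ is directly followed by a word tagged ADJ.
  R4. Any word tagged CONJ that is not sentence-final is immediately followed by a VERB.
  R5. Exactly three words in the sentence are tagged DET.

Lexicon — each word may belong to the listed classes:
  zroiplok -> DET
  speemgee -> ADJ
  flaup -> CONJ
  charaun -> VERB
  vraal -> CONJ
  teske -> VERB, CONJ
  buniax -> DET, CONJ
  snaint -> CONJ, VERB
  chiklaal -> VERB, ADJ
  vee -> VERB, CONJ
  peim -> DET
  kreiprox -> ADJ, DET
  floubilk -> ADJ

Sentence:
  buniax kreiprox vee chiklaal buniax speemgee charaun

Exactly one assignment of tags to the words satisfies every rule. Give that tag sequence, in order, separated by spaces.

DET DET VERB ADJ DET ADJ VERB

Candidates per position — 1:buniax {DET,CONJ}; 2:kreiprox {ADJ,DET}; 3:vee {VERB,CONJ}; 4:chiklaal {VERB,ADJ}; 5:buniax {DET,CONJ}; 6:speemgee {ADJ}; 7:charaun {VERB}.
Position 1: tagging it CONJ would leave rule 4 unsatisfiable, so it must be DET.
Position 2: tagging it ADJ would leave rule 5 unsatisfiable, so it must be DET.
Position 4: tagging it VERB would leave rule 2 unsatisfiable, so it must be ADJ.
Position 5: tagging it CONJ would leave rule 3 unsatisfiable, so it must be DET.
Position 3: tagging it CONJ would leave rule 3 unsatisfiable, so it must be VERB.
That leaves exactly one tagging: DET DET VERB ADJ DET ADJ VERB.
Check: rule 1 ✓; rule 2 ✓; rule 3 ✓; rule 4 ✓; rule 5 ✓.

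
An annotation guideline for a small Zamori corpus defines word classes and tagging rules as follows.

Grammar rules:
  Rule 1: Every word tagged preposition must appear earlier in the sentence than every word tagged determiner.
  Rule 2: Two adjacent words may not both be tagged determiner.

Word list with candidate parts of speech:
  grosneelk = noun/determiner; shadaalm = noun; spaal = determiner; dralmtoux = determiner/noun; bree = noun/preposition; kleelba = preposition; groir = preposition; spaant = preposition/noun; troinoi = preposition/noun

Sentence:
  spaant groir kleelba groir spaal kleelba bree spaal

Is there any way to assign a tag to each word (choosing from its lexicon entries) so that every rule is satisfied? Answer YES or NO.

Candidates per position — 1:spaant {preposition,noun}; 2:groir {preposition}; 3:kleelba {preposition}; 4:groir {preposition}; 5:spaal {determiner}; 6:kleelba {preposition}; 7:bree {noun,preposition}; 8:spaal {determiner}.
Rule 1 cannot be satisfied by any choice of tags from the lexicon.
So there is no consistent tagging.

NO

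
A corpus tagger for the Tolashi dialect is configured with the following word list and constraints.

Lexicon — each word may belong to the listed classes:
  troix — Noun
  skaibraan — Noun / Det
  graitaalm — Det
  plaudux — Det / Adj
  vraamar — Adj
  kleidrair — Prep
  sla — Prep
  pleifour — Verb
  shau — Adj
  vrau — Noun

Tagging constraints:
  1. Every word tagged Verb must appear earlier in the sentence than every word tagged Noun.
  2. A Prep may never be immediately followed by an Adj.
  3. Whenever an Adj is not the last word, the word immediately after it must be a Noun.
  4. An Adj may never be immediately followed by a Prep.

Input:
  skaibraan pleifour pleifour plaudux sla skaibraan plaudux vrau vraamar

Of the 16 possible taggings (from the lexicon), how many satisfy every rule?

4

Candidates per position — 1:skaibraan {Noun,Det}; 2:pleifour {Verb}; 3:pleifour {Verb}; 4:plaudux {Det,Adj}; 5:sla {Prep}; 6:skaibraan {Noun,Det}; 7:plaudux {Det,Adj}; 8:vrau {Noun}; 9:vraamar {Adj}.
There are 16 candidate sequences in total.
The sequences that satisfy every rule: Det Verb Verb Det Prep Noun Det Noun Adj; Det Verb Verb Det Prep Noun Adj Noun Adj; Det Verb Verb Det Prep Det Det Noun Adj; Det Verb Verb Det Prep Det Adj Noun Adj.
Count = 4.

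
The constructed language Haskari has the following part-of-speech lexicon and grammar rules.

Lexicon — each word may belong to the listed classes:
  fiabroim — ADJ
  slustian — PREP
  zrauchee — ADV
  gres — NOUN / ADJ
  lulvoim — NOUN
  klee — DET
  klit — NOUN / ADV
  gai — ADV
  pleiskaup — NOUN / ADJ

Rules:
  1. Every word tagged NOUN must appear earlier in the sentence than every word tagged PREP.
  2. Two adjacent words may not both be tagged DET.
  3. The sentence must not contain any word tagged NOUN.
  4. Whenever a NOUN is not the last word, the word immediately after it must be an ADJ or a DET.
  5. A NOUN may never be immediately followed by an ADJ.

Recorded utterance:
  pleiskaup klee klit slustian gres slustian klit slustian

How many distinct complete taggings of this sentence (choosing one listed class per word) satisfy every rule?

Candidates per position — 1:pleiskaup {NOUN,ADJ}; 2:klee {DET}; 3:klit {NOUN,ADV}; 4:slustian {PREP}; 5:gres {NOUN,ADJ}; 6:slustian {PREP}; 7:klit {NOUN,ADV}; 8:slustian {PREP}.
There are 16 candidate sequences in total.
The sequences that satisfy every rule: ADJ DET ADV PREP ADJ PREP ADV PREP.
Count = 1.

1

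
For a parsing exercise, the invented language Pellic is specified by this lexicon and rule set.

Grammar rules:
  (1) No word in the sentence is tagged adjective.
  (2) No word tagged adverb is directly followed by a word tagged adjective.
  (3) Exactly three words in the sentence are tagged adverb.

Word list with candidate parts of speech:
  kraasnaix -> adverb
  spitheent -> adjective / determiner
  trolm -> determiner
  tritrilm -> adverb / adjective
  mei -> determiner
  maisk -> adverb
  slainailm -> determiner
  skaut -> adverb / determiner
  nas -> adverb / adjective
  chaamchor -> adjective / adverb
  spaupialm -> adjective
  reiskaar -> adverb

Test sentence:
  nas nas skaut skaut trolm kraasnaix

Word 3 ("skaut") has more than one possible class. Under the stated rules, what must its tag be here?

Candidates per position — 1:nas {adverb,adjective}; 2:nas {adverb,adjective}; 3:skaut {adverb,determiner}; 4:skaut {adverb,determiner}; 5:trolm {determiner}; 6:kraasnaix {adverb}.
Word 1 cannot be adjective — rule 1 would then fail for every completion. It is adverb.
Word 2 cannot be adjective — rule 1 would then fail for every completion. It is adverb.
Word 3 cannot be adverb — rule 3 would then fail for every completion. It is determiner.
Word 4 cannot be adverb — rule 3 would then fail for every completion. It is determiner.
That leaves exactly one tagging: adverb adverb determiner determiner determiner adverb.
Checking: rule 1 holds; rule 2 holds; rule 3 holds.

determiner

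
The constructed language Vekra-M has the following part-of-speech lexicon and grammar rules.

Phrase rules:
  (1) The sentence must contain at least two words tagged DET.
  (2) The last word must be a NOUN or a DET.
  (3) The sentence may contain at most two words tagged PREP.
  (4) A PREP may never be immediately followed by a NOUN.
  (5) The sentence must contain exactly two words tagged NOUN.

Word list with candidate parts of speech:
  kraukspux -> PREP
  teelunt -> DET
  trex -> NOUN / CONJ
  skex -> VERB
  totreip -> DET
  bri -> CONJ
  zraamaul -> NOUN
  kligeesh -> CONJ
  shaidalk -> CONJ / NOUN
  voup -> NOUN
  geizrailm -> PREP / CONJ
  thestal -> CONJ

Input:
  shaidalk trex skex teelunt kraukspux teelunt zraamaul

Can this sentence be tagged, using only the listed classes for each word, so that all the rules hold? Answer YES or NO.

YES

Candidates per position — 1:shaidalk {CONJ,NOUN}; 2:trex {NOUN,CONJ}; 3:skex {VERB}; 4:teelunt {DET}; 5:kraukspux {PREP}; 6:teelunt {DET}; 7:zraamaul {NOUN}.
One satisfying assignment: NOUN CONJ VERB DET PREP DET NOUN.
Check: rule 1 ok; rule 2 ok; rule 3 ok; rule 4 ok; rule 5 ok.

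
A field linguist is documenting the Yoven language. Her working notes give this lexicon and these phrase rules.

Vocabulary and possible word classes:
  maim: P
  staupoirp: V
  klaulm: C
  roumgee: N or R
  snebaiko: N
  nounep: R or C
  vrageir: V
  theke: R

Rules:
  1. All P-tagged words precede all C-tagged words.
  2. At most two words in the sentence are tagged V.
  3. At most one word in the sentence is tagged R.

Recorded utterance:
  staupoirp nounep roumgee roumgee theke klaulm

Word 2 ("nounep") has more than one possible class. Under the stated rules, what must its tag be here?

C

Candidates per position — 1:staupoirp {V}; 2:nounep {R,C}; 3:roumgee {N,R}; 4:roumgee {N,R}; 5:theke {R}; 6:klaulm {C}.
Position 2: R is ruled out by rule 3; that leaves C.
Position 3: R is ruled out by rule 3; that leaves N.
Position 4: R is ruled out by rule 3; that leaves N.
That leaves exactly one tagging: V C N N R C.
Verifying each rule — rule 1 ✓; rule 2 ✓; rule 3 ✓.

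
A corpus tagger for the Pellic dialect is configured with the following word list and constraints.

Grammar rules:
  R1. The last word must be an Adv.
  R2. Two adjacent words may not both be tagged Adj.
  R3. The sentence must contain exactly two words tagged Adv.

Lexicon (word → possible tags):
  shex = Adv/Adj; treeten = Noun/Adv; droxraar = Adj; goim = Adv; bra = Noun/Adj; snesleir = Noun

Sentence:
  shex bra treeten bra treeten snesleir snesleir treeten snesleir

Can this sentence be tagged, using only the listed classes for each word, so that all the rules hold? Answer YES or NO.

NO

Candidates per position — 1:shex {Adv,Adj}; 2:bra {Noun,Adj}; 3:treeten {Noun,Adv}; 4:bra {Noun,Adj}; 5:treeten {Noun,Adv}; 6:snesleir {Noun}; 7:snesleir {Noun}; 8:treeten {Noun,Adv}; 9:snesleir {Noun}.
Rule 1 cannot be satisfied by any choice of tags from the lexicon.
So there is no consistent tagging.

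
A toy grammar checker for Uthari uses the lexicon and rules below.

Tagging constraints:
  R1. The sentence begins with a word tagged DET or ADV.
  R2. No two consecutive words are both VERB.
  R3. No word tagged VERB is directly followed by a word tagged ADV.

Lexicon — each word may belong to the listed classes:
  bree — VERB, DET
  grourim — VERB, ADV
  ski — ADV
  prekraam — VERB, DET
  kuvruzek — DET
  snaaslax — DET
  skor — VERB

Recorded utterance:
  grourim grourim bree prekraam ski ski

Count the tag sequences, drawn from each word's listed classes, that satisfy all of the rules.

Candidates per position — 1:grourim {VERB,ADV}; 2:grourim {VERB,ADV}; 3:bree {VERB,DET}; 4:prekraam {VERB,DET}; 5:ski {ADV}; 6:ski {ADV}.
There are 16 candidate sequences in total.
The sequences that satisfy every rule: ADV VERB DET DET ADV ADV; ADV ADV VERB DET ADV ADV; ADV ADV DET DET ADV ADV.
Count = 3.

3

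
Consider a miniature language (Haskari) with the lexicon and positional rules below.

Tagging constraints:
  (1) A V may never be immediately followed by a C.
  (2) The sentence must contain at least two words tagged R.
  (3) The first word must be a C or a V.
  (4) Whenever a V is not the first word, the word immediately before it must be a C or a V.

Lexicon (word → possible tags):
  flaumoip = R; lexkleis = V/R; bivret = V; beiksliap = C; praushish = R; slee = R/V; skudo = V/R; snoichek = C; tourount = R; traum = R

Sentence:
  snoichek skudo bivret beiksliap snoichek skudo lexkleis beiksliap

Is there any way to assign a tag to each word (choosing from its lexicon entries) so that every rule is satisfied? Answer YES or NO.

Candidates per position — 1:snoichek {C}; 2:skudo {V,R}; 3:bivret {V}; 4:beiksliap {C}; 5:snoichek {C}; 6:skudo {V,R}; 7:lexkleis {V,R}; 8:beiksliap {C}.
Rule 1 cannot be satisfied by any choice of tags from the lexicon.
So there is no consistent tagging.

NO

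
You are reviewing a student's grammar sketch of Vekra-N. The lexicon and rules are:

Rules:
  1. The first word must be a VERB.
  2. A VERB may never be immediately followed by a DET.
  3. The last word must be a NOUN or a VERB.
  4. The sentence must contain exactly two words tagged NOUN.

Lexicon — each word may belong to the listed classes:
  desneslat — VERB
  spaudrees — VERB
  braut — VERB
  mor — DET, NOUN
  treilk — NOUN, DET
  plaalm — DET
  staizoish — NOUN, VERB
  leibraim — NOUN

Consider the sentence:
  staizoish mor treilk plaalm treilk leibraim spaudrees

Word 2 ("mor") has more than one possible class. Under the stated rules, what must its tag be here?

Candidates per position — 1:staizoish {NOUN,VERB}; 2:mor {DET,NOUN}; 3:treilk {NOUN,DET}; 4:plaalm {DET}; 5:treilk {NOUN,DET}; 6:leibraim {NOUN}; 7:spaudrees {VERB}.
Position 1: NOUN is ruled out by rule 1; that leaves VERB.
Position 2: DET is ruled out by rule 2; that leaves NOUN.
Position 3: NOUN is ruled out by rule 4; that leaves DET.
Position 5: NOUN is ruled out by rule 4; that leaves DET.
The only consistent sequence is: VERB NOUN DET DET DET NOUN VERB.
Rule-by-rule: rule 1 satisfied; rule 2 satisfied; rule 3 satisfied; rule 4 satisfied.

NOUN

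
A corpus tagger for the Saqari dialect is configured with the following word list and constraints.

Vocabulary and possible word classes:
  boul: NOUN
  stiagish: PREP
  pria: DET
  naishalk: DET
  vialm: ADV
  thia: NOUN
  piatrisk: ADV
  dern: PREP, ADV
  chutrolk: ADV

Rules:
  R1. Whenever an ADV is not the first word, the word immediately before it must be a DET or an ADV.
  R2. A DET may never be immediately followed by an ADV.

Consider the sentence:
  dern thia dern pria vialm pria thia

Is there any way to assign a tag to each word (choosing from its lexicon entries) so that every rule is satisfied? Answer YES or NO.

Candidates per position — 1:dern {PREP,ADV}; 2:thia {NOUN}; 3:dern {PREP,ADV}; 4:pria {DET}; 5:vialm {ADV}; 6:pria {DET}; 7:thia {NOUN}.
Rule 2 cannot be satisfied by any choice of tags from the lexicon.
So there is no consistent tagging.

NO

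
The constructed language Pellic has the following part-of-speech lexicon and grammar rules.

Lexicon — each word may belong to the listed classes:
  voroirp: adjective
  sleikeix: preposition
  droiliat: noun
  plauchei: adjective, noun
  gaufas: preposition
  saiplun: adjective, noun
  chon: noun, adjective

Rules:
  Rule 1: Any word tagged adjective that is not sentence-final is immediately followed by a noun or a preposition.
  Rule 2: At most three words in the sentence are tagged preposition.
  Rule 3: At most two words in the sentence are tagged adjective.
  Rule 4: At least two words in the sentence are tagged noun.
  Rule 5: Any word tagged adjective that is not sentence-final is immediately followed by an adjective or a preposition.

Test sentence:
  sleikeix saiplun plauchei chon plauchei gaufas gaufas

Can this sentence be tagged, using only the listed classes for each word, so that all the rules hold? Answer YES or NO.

YES

Candidates per position — 1:sleikeix {preposition}; 2:saiplun {adjective,noun}; 3:plauchei {adjective,noun}; 4:chon {noun,adjective}; 5:plauchei {adjective,noun}; 6:gaufas {preposition}; 7:gaufas {preposition}.
One satisfying assignment: preposition noun noun noun adjective preposition preposition.
Check: rule 1 holds; rule 2 holds; rule 3 holds; rule 4 holds; rule 5 holds.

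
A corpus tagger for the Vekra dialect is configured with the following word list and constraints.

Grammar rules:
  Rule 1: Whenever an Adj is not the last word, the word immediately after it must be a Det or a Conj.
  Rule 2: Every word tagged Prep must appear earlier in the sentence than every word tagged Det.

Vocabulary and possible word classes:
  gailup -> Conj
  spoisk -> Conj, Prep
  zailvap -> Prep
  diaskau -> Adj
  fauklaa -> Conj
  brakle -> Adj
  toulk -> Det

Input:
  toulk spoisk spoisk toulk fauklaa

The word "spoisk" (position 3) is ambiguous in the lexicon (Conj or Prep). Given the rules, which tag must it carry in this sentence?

Conj

Candidates per position — 1:toulk {Det}; 2:spoisk {Conj,Prep}; 3:spoisk {Conj,Prep}; 4:toulk {Det}; 5:fauklaa {Conj}.
Word 2 cannot be Prep — rule 2 would then fail for every completion. It is Conj.
Word 3 cannot be Prep — rule 2 would then fail for every completion. It is Conj.
The only consistent sequence is: Det Conj Conj Det Conj.
Check: rule 1 satisfied; rule 2 satisfied.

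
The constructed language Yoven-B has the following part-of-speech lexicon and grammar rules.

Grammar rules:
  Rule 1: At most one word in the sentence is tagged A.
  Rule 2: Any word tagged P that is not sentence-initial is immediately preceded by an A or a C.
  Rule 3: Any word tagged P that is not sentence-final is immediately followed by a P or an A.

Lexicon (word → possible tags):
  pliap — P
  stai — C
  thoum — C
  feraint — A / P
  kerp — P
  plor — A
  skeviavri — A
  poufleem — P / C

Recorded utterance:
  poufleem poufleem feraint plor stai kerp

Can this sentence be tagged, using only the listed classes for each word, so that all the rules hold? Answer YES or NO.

YES

Candidates per position — 1:poufleem {P,C}; 2:poufleem {P,C}; 3:feraint {A,P}; 4:plor {A}; 5:stai {C}; 6:kerp {P}.
One satisfying assignment: C C P A C P.
Verifying each rule — rule 1 ✓; rule 2 ✓; rule 3 ✓.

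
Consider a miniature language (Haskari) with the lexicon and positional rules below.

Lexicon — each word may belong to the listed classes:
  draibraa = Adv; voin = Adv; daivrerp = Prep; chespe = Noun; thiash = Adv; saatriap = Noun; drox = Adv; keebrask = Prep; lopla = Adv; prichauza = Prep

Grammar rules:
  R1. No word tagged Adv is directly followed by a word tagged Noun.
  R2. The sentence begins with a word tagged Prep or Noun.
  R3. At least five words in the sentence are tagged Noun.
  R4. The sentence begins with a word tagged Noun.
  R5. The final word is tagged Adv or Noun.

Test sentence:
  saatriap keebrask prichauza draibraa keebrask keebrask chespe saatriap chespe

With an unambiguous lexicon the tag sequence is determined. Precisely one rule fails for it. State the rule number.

Fixed tagging: Noun Prep Prep Adv Prep Prep Noun Noun Noun.
Rule check: R1 ✓, R2 ✓, R3 ✗, R4 ✓, R5 ✓.
Only rule 3 fails.

3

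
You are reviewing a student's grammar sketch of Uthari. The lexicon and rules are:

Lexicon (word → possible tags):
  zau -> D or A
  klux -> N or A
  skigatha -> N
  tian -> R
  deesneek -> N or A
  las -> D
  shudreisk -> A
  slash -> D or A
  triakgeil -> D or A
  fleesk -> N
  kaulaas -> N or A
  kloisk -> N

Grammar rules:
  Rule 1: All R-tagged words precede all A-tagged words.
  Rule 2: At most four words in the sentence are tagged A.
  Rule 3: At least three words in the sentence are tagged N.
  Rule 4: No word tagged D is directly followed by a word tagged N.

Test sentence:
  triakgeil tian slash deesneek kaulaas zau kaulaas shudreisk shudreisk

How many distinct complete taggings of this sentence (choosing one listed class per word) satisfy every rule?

Candidates per position — 1:triakgeil {D,A}; 2:tian {R}; 3:slash {D,A}; 4:deesneek {N,A}; 5:kaulaas {N,A}; 6:zau {D,A}; 7:kaulaas {N,A}; 8:shudreisk {A}; 9:shudreisk {A}.
There are 64 candidate sequences in total.
The sequences that satisfy every rule: D R A N N A N A A.
Count = 1.

1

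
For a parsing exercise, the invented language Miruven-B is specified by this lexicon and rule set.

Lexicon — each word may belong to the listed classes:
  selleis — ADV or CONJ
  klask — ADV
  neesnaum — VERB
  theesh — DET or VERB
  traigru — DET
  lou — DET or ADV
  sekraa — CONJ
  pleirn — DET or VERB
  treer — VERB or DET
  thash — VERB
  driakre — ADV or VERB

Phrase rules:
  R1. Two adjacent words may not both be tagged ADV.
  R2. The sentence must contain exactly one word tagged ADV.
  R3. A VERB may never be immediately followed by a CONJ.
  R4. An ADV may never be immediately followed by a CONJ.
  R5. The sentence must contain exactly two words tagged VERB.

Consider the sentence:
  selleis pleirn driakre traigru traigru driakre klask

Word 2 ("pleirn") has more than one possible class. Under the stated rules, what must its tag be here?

DET

Candidates per position — 1:selleis {ADV,CONJ}; 2:pleirn {DET,VERB}; 3:driakre {ADV,VERB}; 4:traigru {DET}; 5:traigru {DET}; 6:driakre {ADV,VERB}; 7:klask {ADV}.
Position 1: tagging it ADV would leave rule 2 unsatisfiable, so it must be CONJ.
Position 3: tagging it ADV would leave rule 2 unsatisfiable, so it must be VERB.
Position 6: tagging it ADV would leave rule 1 unsatisfiable, so it must be VERB.
Position 2: tagging it VERB would leave rule 5 unsatisfiable, so it must be DET.
The unique satisfying tagging is: CONJ DET VERB DET DET VERB ADV.
Checking: rule 1 ✓; rule 2 ✓; rule 3 ✓; rule 4 ✓; rule 5 ✓.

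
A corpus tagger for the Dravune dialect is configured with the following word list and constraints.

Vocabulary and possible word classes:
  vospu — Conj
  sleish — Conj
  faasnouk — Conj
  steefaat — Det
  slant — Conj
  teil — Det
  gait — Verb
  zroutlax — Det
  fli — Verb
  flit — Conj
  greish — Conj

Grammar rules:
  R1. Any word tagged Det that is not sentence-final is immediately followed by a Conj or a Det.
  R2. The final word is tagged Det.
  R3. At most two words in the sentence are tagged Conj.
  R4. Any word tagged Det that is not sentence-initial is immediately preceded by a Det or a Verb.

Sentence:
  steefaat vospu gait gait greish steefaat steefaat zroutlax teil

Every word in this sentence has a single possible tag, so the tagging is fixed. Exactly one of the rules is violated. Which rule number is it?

4

Fixed tagging: Det Conj Verb Verb Conj Det Det Det Det.
Rule check: R1 ✓, R2 ✓, R3 ✓, R4 ✗.
Only rule 4 fails.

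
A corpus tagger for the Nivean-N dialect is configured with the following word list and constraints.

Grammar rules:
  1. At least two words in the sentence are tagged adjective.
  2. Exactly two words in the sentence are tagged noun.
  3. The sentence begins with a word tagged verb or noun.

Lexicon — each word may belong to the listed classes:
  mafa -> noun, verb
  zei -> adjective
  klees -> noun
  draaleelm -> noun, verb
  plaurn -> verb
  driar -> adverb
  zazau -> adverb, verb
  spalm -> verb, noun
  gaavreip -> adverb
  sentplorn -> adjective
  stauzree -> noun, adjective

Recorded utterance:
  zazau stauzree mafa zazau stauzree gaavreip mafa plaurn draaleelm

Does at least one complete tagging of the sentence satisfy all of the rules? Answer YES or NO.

YES

Candidates per position — 1:zazau {adverb,verb}; 2:stauzree {noun,adjective}; 3:mafa {noun,verb}; 4:zazau {adverb,verb}; 5:stauzree {noun,adjective}; 6:gaavreip {adverb}; 7:mafa {noun,verb}; 8:plaurn {verb}; 9:draaleelm {noun,verb}.
One satisfying assignment: verb adjective noun adverb adjective adverb verb verb noun.
Checking: rule 1 satisfied; rule 2 satisfied; rule 3 satisfied.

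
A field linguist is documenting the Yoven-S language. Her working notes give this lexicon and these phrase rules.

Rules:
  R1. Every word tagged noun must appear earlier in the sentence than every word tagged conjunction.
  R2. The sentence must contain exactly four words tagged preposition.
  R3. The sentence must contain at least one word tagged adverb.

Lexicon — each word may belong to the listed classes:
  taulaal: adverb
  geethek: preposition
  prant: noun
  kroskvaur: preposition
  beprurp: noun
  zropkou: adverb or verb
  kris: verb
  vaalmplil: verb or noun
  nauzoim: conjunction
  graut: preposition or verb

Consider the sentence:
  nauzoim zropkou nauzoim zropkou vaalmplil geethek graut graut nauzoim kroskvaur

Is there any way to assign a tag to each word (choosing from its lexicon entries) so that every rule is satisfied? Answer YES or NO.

YES

Candidates per position — 1:nauzoim {conjunction}; 2:zropkou {adverb,verb}; 3:nauzoim {conjunction}; 4:zropkou {adverb,verb}; 5:vaalmplil {verb,noun}; 6:geethek {preposition}; 7:graut {preposition,verb}; 8:graut {preposition,verb}; 9:nauzoim {conjunction}; 10:kroskvaur {preposition}.
One satisfying assignment: conjunction adverb conjunction verb verb preposition preposition preposition conjunction preposition.
Checking: rule 1 ok; rule 2 ok; rule 3 ok.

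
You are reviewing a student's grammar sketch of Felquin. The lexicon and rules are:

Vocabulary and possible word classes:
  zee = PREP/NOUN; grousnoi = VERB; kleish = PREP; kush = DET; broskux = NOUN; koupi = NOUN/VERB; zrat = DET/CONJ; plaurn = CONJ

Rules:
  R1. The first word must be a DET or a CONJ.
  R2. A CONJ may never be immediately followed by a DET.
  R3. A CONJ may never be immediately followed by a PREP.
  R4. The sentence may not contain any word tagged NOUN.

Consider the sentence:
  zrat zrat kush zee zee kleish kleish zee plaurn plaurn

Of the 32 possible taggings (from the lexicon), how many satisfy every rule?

Candidates per position — 1:zrat {DET,CONJ}; 2:zrat {DET,CONJ}; 3:kush {DET}; 4:zee {PREP,NOUN}; 5:zee {PREP,NOUN}; 6:kleish {PREP}; 7:kleish {PREP}; 8:zee {PREP,NOUN}; 9:plaurn {CONJ}; 10:plaurn {CONJ}.
There are 32 candidate sequences in total.
The sequences that satisfy every rule: DET DET DET PREP PREP PREP PREP PREP CONJ CONJ.
Count = 1.

1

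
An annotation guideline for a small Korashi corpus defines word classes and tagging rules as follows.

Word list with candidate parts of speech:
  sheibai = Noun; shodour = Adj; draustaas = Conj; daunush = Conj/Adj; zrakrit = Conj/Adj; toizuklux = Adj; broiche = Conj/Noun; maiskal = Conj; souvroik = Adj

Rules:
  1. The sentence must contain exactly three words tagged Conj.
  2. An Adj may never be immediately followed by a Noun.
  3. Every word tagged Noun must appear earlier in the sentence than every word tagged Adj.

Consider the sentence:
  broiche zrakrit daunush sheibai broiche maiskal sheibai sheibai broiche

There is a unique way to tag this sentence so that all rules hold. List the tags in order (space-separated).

Noun Conj Conj Noun Noun Conj Noun Noun Noun

Candidates per position — 1:broiche {Conj,Noun}; 2:zrakrit {Conj,Adj}; 3:daunush {Conj,Adj}; 4:sheibai {Noun}; 5:broiche {Conj,Noun}; 6:maiskal {Conj}; 7:sheibai {Noun}; 8:sheibai {Noun}; 9:broiche {Conj,Noun}.
If word 2 were Adj, no tagging could satisfy rule 3; so word 2 is Conj.
If word 3 were Adj, no tagging could satisfy rule 2; so word 3 is Conj.
If word 5 were Conj, no tagging could satisfy rule 1; so word 5 is Noun.
If word 9 were Conj, no tagging could satisfy rule 1; so word 9 is Noun.
If word 1 were Conj, no tagging could satisfy rule 1; so word 1 is Noun.
The only consistent sequence is: Noun Conj Conj Noun Noun Conj Noun Noun Noun.
Verifying each rule — rule 1 ✓; rule 2 ✓; rule 3 ✓.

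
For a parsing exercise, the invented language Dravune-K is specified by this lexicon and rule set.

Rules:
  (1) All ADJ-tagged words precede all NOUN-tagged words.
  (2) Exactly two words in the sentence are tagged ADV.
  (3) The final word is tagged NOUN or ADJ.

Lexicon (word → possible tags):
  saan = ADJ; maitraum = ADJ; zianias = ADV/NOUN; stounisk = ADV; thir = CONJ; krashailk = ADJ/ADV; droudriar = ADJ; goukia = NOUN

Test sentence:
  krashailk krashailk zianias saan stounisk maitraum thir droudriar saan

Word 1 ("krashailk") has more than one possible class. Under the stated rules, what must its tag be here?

Candidates per position — 1:krashailk {ADJ,ADV}; 2:krashailk {ADJ,ADV}; 3:zianias {ADV,NOUN}; 4:saan {ADJ}; 5:stounisk {ADV}; 6:maitraum {ADJ}; 7:thir {CONJ}; 8:droudriar {ADJ}; 9:saan {ADJ}.
Word 3 cannot be NOUN — rule 1 would then fail for every completion. It is ADV.
Word 1 cannot be ADV — rule 2 would then fail for every completion. It is ADJ.
Word 2 cannot be ADV — rule 2 would then fail for every completion. It is ADJ.
The only consistent sequence is: ADJ ADJ ADV ADJ ADV ADJ CONJ ADJ ADJ.
Check: rule 1 holds; rule 2 holds; rule 3 holds.

ADJ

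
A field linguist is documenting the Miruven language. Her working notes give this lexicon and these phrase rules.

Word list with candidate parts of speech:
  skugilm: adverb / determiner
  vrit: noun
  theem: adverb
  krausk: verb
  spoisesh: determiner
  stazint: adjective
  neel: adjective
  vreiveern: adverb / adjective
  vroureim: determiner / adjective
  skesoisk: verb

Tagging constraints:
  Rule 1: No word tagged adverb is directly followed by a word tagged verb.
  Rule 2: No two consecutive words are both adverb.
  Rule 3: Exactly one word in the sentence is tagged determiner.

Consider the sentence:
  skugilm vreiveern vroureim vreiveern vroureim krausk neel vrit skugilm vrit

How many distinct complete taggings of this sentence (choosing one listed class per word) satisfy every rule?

Candidates per position — 1:skugilm {adverb,determiner}; 2:vreiveern {adverb,adjective}; 3:vroureim {determiner,adjective}; 4:vreiveern {adverb,adjective}; 5:vroureim {determiner,adjective}; 6:krausk {verb}; 7:neel {adjective}; 8:vrit {noun}; 9:skugilm {adverb,determiner}; 10:vrit {noun}.
There are 64 candidate sequences in total.
Checking each against the rules leaves 10 sequences.
Count = 10.

10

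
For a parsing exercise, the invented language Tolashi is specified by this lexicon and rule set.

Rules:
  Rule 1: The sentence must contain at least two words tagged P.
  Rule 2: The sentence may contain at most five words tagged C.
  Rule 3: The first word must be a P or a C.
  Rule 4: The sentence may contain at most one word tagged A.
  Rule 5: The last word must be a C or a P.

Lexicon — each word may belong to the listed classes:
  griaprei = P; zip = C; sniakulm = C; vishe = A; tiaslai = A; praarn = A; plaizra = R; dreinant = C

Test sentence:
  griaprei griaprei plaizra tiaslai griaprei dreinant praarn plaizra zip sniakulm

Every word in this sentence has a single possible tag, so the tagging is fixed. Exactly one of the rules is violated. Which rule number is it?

4

Fixed tagging: P P R A P C A R C C.
Checking each rule: R1 pass, R2 pass, R3 pass, R4 fail, R5 pass.
Only rule 4 fails.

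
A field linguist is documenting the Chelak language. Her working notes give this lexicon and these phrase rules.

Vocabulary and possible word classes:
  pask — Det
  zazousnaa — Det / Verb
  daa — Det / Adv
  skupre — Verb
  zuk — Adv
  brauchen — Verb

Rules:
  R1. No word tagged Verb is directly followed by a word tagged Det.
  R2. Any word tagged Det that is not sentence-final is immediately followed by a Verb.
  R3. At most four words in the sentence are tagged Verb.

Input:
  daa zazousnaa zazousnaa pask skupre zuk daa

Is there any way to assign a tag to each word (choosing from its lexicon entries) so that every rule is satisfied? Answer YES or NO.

NO

Candidates per position — 1:daa {Det,Adv}; 2:zazousnaa {Det,Verb}; 3:zazousnaa {Det,Verb}; 4:pask {Det}; 5:skupre {Verb}; 6:zuk {Adv}; 7:daa {Det,Adv}.
Every candidate sequence violates at least one rule; no consistent tagging exists.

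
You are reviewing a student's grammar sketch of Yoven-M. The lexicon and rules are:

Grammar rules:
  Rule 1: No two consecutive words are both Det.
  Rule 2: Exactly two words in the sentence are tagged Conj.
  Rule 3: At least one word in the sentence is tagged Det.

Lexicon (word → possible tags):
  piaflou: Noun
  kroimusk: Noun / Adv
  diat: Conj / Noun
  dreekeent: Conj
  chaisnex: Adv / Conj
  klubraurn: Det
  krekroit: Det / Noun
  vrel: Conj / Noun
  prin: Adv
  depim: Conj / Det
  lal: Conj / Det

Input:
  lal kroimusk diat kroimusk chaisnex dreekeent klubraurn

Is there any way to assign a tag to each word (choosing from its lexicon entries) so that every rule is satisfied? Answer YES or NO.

YES

Candidates per position — 1:lal {Conj,Det}; 2:kroimusk {Noun,Adv}; 3:diat {Conj,Noun}; 4:kroimusk {Noun,Adv}; 5:chaisnex {Adv,Conj}; 6:dreekeent {Conj}; 7:klubraurn {Det}.
One satisfying assignment: Det Noun Conj Adv Adv Conj Det.
Rule-by-rule: rule 1 satisfied; rule 2 satisfied; rule 3 satisfied.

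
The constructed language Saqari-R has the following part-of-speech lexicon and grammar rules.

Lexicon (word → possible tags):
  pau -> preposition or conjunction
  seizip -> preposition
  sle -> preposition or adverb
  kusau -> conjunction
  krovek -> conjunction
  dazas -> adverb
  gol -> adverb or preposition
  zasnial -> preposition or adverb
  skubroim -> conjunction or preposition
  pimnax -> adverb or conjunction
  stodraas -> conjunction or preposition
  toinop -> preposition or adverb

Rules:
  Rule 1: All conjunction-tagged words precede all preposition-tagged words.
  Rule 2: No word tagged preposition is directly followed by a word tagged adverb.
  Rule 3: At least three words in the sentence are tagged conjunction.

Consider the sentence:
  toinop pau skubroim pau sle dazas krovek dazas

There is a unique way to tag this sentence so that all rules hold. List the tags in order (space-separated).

adverb conjunction conjunction conjunction adverb adverb conjunction adverb

Candidates per position — 1:toinop {preposition,adverb}; 2:pau {preposition,conjunction}; 3:skubroim {conjunction,preposition}; 4:pau {preposition,conjunction}; 5:sle {preposition,adverb}; 6:dazas {adverb}; 7:krovek {conjunction}; 8:dazas {adverb}.
If word 1 were preposition, no tagging could satisfy rule 1; so word 1 is adverb.
If word 2 were preposition, no tagging could satisfy rule 1; so word 2 is conjunction.
If word 3 were preposition, no tagging could satisfy rule 1; so word 3 is conjunction.
If word 4 were preposition, no tagging could satisfy rule 1; so word 4 is conjunction.
If word 5 were preposition, no tagging could satisfy rule 1; so word 5 is adverb.
The unique satisfying tagging is: adverb conjunction conjunction conjunction adverb adverb conjunction adverb.
Check: rule 1 ✓; rule 2 ✓; rule 3 ✓.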